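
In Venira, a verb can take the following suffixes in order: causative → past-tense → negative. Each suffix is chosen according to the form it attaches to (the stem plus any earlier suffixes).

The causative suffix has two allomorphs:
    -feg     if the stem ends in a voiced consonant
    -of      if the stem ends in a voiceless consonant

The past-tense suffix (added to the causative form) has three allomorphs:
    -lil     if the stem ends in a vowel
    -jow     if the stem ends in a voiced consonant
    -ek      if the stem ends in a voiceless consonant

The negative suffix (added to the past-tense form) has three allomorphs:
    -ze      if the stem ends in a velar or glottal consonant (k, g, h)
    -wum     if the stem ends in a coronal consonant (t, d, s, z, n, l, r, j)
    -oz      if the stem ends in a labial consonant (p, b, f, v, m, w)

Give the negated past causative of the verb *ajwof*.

The final consonant of *ajwof* is /f/, which is voiceless, so the causative suffix is -of, giving *ajwofof*.
The final sound of the causative form *ajwofof* is /f/, which is a voiceless consonant, so the past-tense suffix is -ek, giving *ajwofofek*.
The final consonant of the past-tense form *ajwofofek* is /k/, which is velar/glottal, so the negative suffix is -ze, giving *ajwofofekze*.

ajwofofekze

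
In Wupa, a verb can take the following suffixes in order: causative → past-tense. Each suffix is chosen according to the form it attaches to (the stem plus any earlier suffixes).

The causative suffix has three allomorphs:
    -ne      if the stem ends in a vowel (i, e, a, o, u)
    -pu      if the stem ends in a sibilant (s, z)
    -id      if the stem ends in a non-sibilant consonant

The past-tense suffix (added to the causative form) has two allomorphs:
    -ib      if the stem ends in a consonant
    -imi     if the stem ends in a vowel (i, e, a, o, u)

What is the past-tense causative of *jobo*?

The final sound of *jobo* is /o/, which is a vowel, so the causative suffix is -ne, giving *jobone*.
The causative form *jobone* — final sound /e/ (a vowel) → -imi → *joboneimi*.

joboneimi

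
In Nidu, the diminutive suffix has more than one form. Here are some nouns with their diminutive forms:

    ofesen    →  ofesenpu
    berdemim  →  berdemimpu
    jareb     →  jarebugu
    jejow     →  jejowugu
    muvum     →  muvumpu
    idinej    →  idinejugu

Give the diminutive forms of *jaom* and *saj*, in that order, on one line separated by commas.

The suffix is conditioned by the final consonant: -pu when the stem ends in a nasal (*ofesen*, *berdemim*, *muvum*); -ugu when the stem ends in a non-nasal consonant (*jareb*, *jejow*, *idinej*).
*jaom*: final consonant = /m/, a nasal → -pu → *jaompu*.
The final consonant of *saj* is /j/, which is non-nasal, so the suffix is -ugu, giving *sajugu*.

jaompu, sajugu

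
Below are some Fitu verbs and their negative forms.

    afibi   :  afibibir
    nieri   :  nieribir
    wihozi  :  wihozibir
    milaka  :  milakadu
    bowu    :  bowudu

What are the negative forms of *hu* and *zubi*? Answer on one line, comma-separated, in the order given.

Looking at the last vowel of each stem: -bir when the last vowel of the stem is a front vowel (*afibi*, *nieri*, *wihozi*); -du when the last vowel of the stem is a back vowel (*milaka*, *bowu*).
*hu*: last vowel = /u/, a back vowel → -du → *hudu*.
*zubi*: last vowel = /i/, a front vowel → -bir → *zubibir*.

hudu, zubibir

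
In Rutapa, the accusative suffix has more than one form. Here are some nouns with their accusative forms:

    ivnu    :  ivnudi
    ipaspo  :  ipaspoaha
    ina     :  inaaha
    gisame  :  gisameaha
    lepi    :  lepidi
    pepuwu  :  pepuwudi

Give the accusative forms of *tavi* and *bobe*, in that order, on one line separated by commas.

Looking at the last vowel of each stem: -di when the last vowel of the stem is a high vowel (*ivnu*, *lepi*, *pepuwu*); -aha when the last vowel of the stem is a non-high vowel (*ipaspo*, *ina*, *gisame*).
Since the last vowel of *tavi* is /i/ (a high vowel), it takes -di, giving *tavidi*.
*bobe*: last vowel = /e/, a non-high vowel → -aha → *bobeaha*.

tavidi, bobeaha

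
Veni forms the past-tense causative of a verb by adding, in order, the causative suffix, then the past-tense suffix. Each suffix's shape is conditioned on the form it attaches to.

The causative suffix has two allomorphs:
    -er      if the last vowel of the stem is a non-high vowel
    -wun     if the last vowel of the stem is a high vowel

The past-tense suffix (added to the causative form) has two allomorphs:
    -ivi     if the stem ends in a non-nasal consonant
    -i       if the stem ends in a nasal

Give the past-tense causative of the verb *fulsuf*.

fulsufwuni

*fulsuf*: last vowel = /u/, a high vowel → -wun → *fulsufwun*.
The causative form *fulsufwun*: final consonant = /n/, a nasal → -i → *fulsufwuni*.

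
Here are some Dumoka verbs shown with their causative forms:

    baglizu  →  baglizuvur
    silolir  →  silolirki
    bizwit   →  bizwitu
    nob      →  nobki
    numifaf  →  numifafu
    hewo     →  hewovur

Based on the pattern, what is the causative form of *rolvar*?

rolvarki

The alternation tracks the final sound of the stem — -u when the stem ends in a voiceless consonant (*bizwit*, *numifaf*); -ki when the stem ends in a voiced consonant (*silolir*, *nob*); -vur when the stem ends in a vowel (*baglizu*, *hewo*).
*rolvar*: final sound = /r/, a voiced consonant → -ki → *rolvarki*.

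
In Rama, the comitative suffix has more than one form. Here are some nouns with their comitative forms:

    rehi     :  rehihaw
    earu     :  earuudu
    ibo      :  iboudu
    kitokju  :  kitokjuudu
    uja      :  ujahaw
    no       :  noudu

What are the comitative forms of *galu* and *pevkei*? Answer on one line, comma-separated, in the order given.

The suffix is conditioned by the last vowel: -udu when the last vowel of the stem is a rounded vowel (*earu*, *ibo*, *kitokju*, *no*); -haw when the last vowel of the stem is an unrounded vowel (*rehi*, *uja*).
*galu* — last vowel /u/ (a rounded vowel) → -udu → *galuudu*.
*pevkei*: last vowel = /i/, an unrounded vowel → -haw → *pevkeihaw*.

galuudu, pevkeihaw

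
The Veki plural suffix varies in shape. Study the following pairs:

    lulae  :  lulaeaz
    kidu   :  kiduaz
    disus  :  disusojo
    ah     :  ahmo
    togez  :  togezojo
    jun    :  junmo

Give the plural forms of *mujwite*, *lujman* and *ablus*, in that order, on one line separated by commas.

The suffix is conditioned by the final sound: -ojo when the stem ends in a sibilant (*disus*, *togez*); -mo when the stem ends in a non-sibilant consonant (*ah*, *jun*); -az when the stem ends in a vowel (*lulae*, *kidu*).
Since the final sound of *mujwite* is /e/ (a vowel), it takes -az, giving *mujwiteaz*.
*lujman* — final sound /n/ (a non-sibilant consonant) → -mo → *lujmanmo*.
The final sound of *ablus* is /s/, which is a sibilant, so the suffix is -ojo, giving *ablusojo*.

mujwiteaz, lujmanmo, ablusojo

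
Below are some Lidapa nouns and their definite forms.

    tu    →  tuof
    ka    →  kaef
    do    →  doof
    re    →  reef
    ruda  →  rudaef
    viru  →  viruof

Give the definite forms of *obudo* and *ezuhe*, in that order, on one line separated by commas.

The suffix is conditioned by the last vowel: -of when the last vowel of the stem is a rounded vowel (*tu*, *do*, *viru*); -ef when the last vowel of the stem is an unrounded vowel (*ka*, *re*, *ruda*).
The last vowel of *obudo* is /o/, which is a rounded vowel, so the suffix is -of, giving *obudoof*.
*ezuhe*: last vowel = /e/, an unrounded vowel → -ef → *ezuheef*.

obudoof, ezuheef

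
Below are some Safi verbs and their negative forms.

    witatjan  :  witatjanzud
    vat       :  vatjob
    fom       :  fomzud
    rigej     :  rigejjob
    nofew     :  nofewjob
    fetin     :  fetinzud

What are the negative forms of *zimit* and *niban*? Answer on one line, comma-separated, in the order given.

zimitjob, nibanzud

Looking at the final consonant of each stem: -zud when the stem ends in a nasal (*witatjan*, *fom*, *fetin*); -job when the stem ends in a non-nasal consonant (*vat*, *rigej*, *nofew*).
*zimit*: final consonant = /t/, non-nasal → -job → *zimitjob*.
*niban*: final consonant = /n/, a nasal → -zud → *nibanzud*.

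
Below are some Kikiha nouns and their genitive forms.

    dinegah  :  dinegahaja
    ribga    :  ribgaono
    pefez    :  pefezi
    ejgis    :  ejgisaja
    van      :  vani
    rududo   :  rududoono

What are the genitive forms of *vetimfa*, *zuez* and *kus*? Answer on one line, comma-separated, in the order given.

The pattern is voicing of the final sound: -aja when the stem ends in a voiceless consonant (*dinegah*, *ejgis*); -i when the stem ends in a voiced consonant (*pefez*, *van*); -ono when the stem ends in a vowel (*ribga*, *rududo*).
Since the final sound of *vetimfa* is /a/ (a vowel), it takes -ono, giving *vetimfaono*.
*zuez* — final sound /z/ (a voiced consonant) → -i → *zuezi*.
The final sound of *kus* is /s/, which is a voiceless consonant, so the suffix is -aja, giving *kusaja*.

vetimfaono, zuezi, kusaja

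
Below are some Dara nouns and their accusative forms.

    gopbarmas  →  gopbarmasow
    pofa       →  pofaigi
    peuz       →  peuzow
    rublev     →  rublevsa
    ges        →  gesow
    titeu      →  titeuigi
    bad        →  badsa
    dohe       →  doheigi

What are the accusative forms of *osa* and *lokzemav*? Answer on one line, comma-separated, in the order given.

osaigi, lokzemavsa

Looking at the final sound of each stem: -ow when the stem ends in a sibilant (*gopbarmas*, *peuz*, *ges*); -sa when the stem ends in a non-sibilant consonant (*rublev*, *bad*); -igi when the stem ends in a vowel (*pofa*, *titeu*, *dohe*).
*osa* — final sound /a/ (a vowel) → -igi → *osaigi*.
*lokzemav* — final sound /v/ (a non-sibilant consonant) → -sa → *lokzemavsa*.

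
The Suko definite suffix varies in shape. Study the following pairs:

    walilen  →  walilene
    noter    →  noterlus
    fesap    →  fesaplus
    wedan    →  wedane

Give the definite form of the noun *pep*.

The alternation tracks the final consonant of the stem — -e when the stem ends in a nasal (*walilen*, *wedan*); -lus when the stem ends in a non-nasal consonant (*noter*, *fesap*).
The final consonant of *pep* is /p/, which is non-nasal, so the suffix is -lus, giving *peplus*.

peplus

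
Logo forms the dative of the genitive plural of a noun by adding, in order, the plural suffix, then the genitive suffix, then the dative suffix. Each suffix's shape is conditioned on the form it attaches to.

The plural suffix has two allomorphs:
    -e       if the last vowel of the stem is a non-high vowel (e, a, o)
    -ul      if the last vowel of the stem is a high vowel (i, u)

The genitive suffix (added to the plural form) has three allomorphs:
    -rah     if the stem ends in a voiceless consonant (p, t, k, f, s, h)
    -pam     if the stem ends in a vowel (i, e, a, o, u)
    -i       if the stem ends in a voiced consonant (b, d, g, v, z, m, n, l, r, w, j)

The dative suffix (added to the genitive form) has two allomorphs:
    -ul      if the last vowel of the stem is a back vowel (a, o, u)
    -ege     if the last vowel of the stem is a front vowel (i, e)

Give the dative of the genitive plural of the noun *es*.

*es*: last vowel = /e/, a non-high vowel → -e → *ese*.
Since the final sound of the plural form *ese* is /e/ (a vowel), it takes -pam, giving *esepam*.
The genitive form *esepam* — last vowel /a/ (a back vowel) → -ul → *esepamul*.

esepamul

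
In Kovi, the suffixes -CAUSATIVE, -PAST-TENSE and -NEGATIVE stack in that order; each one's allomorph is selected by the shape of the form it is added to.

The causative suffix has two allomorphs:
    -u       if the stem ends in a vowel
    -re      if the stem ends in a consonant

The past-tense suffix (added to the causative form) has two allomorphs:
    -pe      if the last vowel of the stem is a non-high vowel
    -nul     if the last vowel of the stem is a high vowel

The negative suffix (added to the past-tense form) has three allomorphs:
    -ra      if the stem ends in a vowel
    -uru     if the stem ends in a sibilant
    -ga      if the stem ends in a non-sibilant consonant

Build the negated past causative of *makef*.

makefrepera

*makef* — final sound /f/ (a consonant) → -re → *makefre*.
The causative form *makefre*: last vowel = /e/, a non-high vowel → -pe → *makefrepe*.
Since the final sound of the past-tense form *makefrepe* is /e/ (a vowel), it takes -ra, giving *makefrepera*.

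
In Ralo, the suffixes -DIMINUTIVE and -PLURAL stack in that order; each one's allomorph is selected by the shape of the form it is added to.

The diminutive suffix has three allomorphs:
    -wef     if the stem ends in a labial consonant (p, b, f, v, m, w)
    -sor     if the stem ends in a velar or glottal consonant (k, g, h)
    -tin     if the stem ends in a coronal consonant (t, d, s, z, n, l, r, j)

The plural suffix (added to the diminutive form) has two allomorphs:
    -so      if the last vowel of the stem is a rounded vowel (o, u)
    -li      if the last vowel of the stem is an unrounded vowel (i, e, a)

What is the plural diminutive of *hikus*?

*hikus* — final consonant /s/ (coronal) → -tin → *hikustin*.
Since the last vowel of the diminutive form *hikustin* is /i/ (an unrounded vowel), it takes -li, giving *hikustinli*.

hikustinli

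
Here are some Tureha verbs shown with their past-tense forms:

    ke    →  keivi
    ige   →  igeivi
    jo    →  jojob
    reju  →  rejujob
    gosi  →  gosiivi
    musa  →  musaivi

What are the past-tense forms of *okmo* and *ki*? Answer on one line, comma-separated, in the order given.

The pattern is rounding harmony: -job when the last vowel of the stem is a rounded vowel (*jo*, *reju*); -ivi when the last vowel of the stem is an unrounded vowel (*ke*, *ige*, *gosi*, *musa*).
Since the last vowel of *okmo* is /o/ (a rounded vowel), it takes -job, giving *okmojob*.
The last vowel of *ki* is /i/, which is an unrounded vowel, so the suffix is -ivi, giving *kiivi*.

okmojob, kiivi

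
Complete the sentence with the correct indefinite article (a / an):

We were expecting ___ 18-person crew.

The indefinite article is chosen by the initial *sound* of the following word, not its spelling.
The number *18* is spoken "eighteen", beginning with /ˌeɪˈtiːn/ — a vowel sound.
So the article is *an*: We were expecting an 18-person crew.

an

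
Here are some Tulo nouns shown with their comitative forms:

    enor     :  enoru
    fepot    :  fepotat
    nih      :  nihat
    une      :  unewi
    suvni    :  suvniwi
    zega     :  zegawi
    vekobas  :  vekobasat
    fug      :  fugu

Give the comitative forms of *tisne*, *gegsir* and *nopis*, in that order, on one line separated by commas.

The suffix is conditioned by the final sound: -at when the stem ends in a voiceless consonant (*fepot*, *nih*, *vekobas*); -u when the stem ends in a voiced consonant (*enor*, *fug*); -wi when the stem ends in a vowel (*une*, *suvni*, *zega*).
*tisne* — final sound /e/ (a vowel) → -wi → *tisnewi*.
*gegsir*: final sound = /r/, a voiced consonant → -u → *gegsiru*.
*nopis*: final sound = /s/, a voiceless consonant → -at → *nopisat*.

tisnewi, gegsiru, nopisat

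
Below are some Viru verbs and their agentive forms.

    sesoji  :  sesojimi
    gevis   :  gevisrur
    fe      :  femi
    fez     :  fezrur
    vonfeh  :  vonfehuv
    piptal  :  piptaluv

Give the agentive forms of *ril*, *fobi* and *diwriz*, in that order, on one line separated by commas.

riluv, fobimi, diwrizrur

The pattern is sibilance of the final sound: -rur when the stem ends in a sibilant (*gevis*, *fez*); -uv when the stem ends in a non-sibilant consonant (*vonfeh*, *piptal*); -mi when the stem ends in a vowel (*sesoji*, *fe*).
Since the final sound of *ril* is /l/ (a non-sibilant consonant), it takes -uv, giving *riluv*.
*fobi*: final sound = /i/, a vowel → -mi → *fobimi*.
*diwriz* — final sound /z/ (a sibilant) → -rur → *diwrizrur*.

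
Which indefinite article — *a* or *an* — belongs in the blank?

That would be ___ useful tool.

The indefinite article is chosen by the initial *sound* of the following word, not its spelling.
*useful* begins with the sound /juː/ (u pronounced /juː/) — a consonant sound.
So the article is *a*: That would be a useful tool.

a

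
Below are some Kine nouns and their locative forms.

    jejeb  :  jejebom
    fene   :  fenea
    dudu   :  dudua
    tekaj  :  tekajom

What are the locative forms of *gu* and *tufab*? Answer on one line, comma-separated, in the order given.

gua, tufabom

Looking at the final sound of each stem: -om when the stem ends in a consonant (*jejeb*, *tekaj*); -a when the stem ends in a vowel (*fene*, *dudu*).
Since the final sound of *gu* is /u/ (a vowel), it takes -a, giving *gua*.
Since the final sound of *tufab* is /b/ (a consonant), it takes -om, giving *tufabom*.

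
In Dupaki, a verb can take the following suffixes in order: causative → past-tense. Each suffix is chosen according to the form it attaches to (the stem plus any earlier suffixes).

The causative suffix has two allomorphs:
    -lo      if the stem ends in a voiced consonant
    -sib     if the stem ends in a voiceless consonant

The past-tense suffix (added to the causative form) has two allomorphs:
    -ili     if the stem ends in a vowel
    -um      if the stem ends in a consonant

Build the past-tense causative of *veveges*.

vevegessibum

Since the final consonant of *veveges* is /s/ (voiceless), it takes -sib, giving *vevegessib*.
The final sound of the causative form *vevegessib* is /b/, which is a consonant, so the past-tense suffix is -um, giving *vevegessibum*.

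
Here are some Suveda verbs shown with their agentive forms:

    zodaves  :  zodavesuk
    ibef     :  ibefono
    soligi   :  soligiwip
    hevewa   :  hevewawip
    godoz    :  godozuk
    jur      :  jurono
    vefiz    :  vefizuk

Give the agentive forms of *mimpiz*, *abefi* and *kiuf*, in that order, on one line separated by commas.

Looking at the final sound of each stem: -uk when the stem ends in a sibilant (*zodaves*, *godoz*, *vefiz*); -ono when the stem ends in a non-sibilant consonant (*ibef*, *jur*); -wip when the stem ends in a vowel (*soligi*, *hevewa*).
*mimpiz* — final sound /z/ (a sibilant) → -uk → *mimpizuk*.
The final sound of *abefi* is /i/, which is a vowel, so the suffix is -wip, giving *abefiwip*.
*kiuf* — final sound /f/ (a non-sibilant consonant) → -ono → *kiufono*.

mimpizuk, abefiwip, kiufono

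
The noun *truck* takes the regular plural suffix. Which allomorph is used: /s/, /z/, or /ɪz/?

The stem *truck* ends in a voiceless non-sibilant consonant.
The plural suffix surfaces as /ɪz/ after sibilants, /s/ after other voiceless consonants, and /z/ after other voiced sounds.
So the plural -s on *truck* is pronounced /s/.

/s/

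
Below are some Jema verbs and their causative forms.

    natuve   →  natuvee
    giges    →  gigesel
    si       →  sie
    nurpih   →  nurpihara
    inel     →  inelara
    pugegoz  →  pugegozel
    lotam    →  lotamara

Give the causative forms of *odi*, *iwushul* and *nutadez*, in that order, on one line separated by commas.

odie, iwushulara, nutadezel

Looking at the final sound of each stem: -el when the stem ends in a sibilant (*giges*, *pugegoz*); -ara when the stem ends in a non-sibilant consonant (*nurpih*, *inel*, *lotam*); -e when the stem ends in a vowel (*natuve*, *si*).
Since the final sound of *odi* is /i/ (a vowel), it takes -e, giving *odie*.
The final sound of *iwushul* is /l/, which is a non-sibilant consonant, so the suffix is -ara, giving *iwushulara*.
The final sound of *nutadez* is /z/, which is a sibilant, so the suffix is -el, giving *nutadezel*.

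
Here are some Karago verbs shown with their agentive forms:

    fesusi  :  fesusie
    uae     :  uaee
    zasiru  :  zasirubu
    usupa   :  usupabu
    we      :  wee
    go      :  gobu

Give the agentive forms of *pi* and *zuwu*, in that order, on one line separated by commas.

pie, zuwubu

Looking at the last vowel of each stem: -e when the last vowel of the stem is a front vowel (*fesusi*, *uae*, *we*); -bu when the last vowel of the stem is a back vowel (*zasiru*, *usupa*, *go*).
The last vowel of *pi* is /i/, which is a front vowel, so the suffix is -e, giving *pie*.
The last vowel of *zuwu* is /u/, which is a back vowel, so the suffix is -bu, giving *zuwubu*.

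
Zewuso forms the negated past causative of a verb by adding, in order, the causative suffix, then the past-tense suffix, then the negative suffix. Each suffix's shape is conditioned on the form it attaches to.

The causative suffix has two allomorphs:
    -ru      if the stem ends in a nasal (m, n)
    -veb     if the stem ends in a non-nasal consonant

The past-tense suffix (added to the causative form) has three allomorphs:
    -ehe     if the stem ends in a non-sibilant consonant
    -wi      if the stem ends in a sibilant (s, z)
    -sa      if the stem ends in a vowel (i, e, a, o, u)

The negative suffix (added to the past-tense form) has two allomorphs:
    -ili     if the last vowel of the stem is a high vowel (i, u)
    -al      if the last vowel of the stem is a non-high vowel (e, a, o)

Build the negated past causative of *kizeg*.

*kizeg* — final consonant /g/ (non-nasal) → -veb → *kizegveb*.
The causative form *kizegveb*: final sound = /b/, a non-sibilant consonant → -ehe → *kizegvebehe*.
Since the last vowel of the past-tense form *kizegvebehe* is /e/ (a non-high vowel), it takes -al, giving *kizegvebeheal*.

kizegvebeheal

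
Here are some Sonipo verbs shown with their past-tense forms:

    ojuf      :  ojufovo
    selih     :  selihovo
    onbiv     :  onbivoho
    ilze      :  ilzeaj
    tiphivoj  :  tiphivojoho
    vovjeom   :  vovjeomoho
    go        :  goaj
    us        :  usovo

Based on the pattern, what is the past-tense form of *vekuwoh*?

vekuwohovo

The suffix is conditioned by the final sound: -ovo when the stem ends in a voiceless consonant (*ojuf*, *selih*, *us*); -oho when the stem ends in a voiced consonant (*onbiv*, *tiphivoj*, *vovjeom*); -aj when the stem ends in a vowel (*ilze*, *go*).
*vekuwoh* — final sound /h/ (a voiceless consonant) → -ovo → *vekuwohovo*.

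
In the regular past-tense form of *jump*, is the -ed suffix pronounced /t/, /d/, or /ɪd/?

/t/

The stem *jump* ends in a voiceless consonant other than /t/.
The -ed suffix is realized as /ɪd/ after /t, d/; as /t/ after other voiceless consonants; and as /d/ after other voiced sounds.
So -ed on *jump* is pronounced /t/.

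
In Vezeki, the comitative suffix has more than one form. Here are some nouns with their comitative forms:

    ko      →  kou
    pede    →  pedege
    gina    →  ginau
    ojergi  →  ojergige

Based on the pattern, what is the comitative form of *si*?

sige

Looking at the last vowel of each stem: -ge when the last vowel of the stem is a front vowel (*pede*, *ojergi*); -u when the last vowel of the stem is a back vowel (*ko*, *gina*).
Since the last vowel of *si* is /i/ (a front vowel), it takes -ge, giving *sige*.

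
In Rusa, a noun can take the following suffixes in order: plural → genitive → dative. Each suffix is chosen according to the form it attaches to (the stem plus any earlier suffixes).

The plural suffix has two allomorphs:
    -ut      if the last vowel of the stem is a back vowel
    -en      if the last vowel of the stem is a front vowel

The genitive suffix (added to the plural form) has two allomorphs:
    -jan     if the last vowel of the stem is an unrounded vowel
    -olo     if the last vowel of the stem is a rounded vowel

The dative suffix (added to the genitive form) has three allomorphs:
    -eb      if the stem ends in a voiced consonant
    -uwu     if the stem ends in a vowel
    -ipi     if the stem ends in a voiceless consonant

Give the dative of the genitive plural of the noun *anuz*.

anuzutolouwu

*anuz* — last vowel /u/ (a back vowel) → -ut → *anuzut*.
The last vowel of the plural form *anuzut* is /u/, which is a rounded vowel, so the genitive suffix is -olo, giving *anuzutolo*.
Since the final sound of the genitive form *anuzutolo* is /o/ (a vowel), it takes -uwu, giving *anuzutolouwu*.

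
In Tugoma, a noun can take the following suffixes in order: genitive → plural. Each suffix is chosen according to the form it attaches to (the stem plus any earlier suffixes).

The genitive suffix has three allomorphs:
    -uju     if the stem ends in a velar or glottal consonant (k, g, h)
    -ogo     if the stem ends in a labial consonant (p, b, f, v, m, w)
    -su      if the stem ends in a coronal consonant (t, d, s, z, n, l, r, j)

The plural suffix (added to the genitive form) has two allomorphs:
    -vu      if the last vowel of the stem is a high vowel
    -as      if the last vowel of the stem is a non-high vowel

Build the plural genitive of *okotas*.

okotassuvu

*okotas*: final consonant = /s/, coronal → -su → *okotassu*.
The genitive form *okotassu* — last vowel /u/ (a high vowel) → -vu → *okotassuvu*.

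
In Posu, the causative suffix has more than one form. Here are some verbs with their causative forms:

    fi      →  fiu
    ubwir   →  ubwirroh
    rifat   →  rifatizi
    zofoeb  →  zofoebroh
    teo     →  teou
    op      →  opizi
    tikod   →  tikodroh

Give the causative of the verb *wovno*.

wovnou

The pattern is voicing of the final sound: -izi when the stem ends in a voiceless consonant (*rifat*, *op*); -roh when the stem ends in a voiced consonant (*ubwir*, *zofoeb*, *tikod*); -u when the stem ends in a vowel (*fi*, *teo*).
*wovno* — final sound /o/ (a vowel) → -u → *wovnou*.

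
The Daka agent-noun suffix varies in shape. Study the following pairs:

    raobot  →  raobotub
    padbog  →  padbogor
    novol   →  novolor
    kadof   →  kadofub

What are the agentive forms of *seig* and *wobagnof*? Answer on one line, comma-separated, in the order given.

The suffix is conditioned by the final consonant: -ub when the stem ends in a voiceless consonant (*raobot*, *kadof*); -or when the stem ends in a voiced consonant (*padbog*, *novol*).
The final consonant of *seig* is /g/, which is voiced, so the suffix is -or, giving *seigor*.
*wobagnof*: final consonant = /f/, voiceless → -ub → *wobagnofub*.

seigor, wobagnofub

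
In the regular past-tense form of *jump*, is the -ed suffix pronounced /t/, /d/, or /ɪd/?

The stem *jump* ends in a voiceless consonant other than /t/.
The -ed suffix is realized as /ɪd/ after /t, d/; as /t/ after other voiceless consonants; and as /d/ after other voiced sounds.
So -ed on *jump* is pronounced /t/.

/t/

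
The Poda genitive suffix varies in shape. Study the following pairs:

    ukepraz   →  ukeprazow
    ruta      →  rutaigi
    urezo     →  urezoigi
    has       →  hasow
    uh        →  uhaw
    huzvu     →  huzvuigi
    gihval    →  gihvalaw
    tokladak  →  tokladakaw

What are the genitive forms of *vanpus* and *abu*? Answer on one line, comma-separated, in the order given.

vanpusow, abuigi

The alternation tracks the final sound of the stem — -ow when the stem ends in a sibilant (*ukepraz*, *has*); -aw when the stem ends in a non-sibilant consonant (*uh*, *gihval*, *tokladak*); -igi when the stem ends in a vowel (*ruta*, *urezo*, *huzvu*).
Since the final sound of *vanpus* is /s/ (a sibilant), it takes -ow, giving *vanpusow*.
The final sound of *abu* is /u/, which is a vowel, so the suffix is -igi, giving *abuigi*.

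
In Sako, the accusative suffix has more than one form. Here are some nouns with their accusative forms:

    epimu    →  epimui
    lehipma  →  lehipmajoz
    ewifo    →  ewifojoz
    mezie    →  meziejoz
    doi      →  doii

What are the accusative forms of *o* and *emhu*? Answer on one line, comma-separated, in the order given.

The suffix is conditioned by the last vowel: -i when the last vowel of the stem is a high vowel (*epimu*, *doi*); -joz when the last vowel of the stem is a non-high vowel (*lehipma*, *ewifo*, *mezie*).
*o*: last vowel = /o/, a non-high vowel → -joz → *ojoz*.
Since the last vowel of *emhu* is /u/ (a high vowel), it takes -i, giving *emhui*.

ojoz, emhui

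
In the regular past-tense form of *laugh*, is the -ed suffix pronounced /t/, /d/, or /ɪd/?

The stem *laugh* ends in a voiceless consonant other than /t/.
The -ed suffix is realized as /ɪd/ after /t, d/; as /t/ after other voiceless consonants; and as /d/ after other voiced sounds.
So -ed on *laugh* is pronounced /t/.

/t/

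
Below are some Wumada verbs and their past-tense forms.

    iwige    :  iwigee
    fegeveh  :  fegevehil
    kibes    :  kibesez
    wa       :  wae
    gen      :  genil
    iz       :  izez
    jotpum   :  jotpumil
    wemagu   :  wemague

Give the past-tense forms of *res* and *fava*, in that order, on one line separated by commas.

resez, favae

Looking at the final sound of each stem: -ez when the stem ends in a sibilant (*kibes*, *iz*); -il when the stem ends in a non-sibilant consonant (*fegeveh*, *gen*, *jotpum*); -e when the stem ends in a vowel (*iwige*, *wa*, *wemagu*).
*res* — final sound /s/ (a sibilant) → -ez → *resez*.
Since the final sound of *fava* is /a/ (a vowel), it takes -e, giving *favae*.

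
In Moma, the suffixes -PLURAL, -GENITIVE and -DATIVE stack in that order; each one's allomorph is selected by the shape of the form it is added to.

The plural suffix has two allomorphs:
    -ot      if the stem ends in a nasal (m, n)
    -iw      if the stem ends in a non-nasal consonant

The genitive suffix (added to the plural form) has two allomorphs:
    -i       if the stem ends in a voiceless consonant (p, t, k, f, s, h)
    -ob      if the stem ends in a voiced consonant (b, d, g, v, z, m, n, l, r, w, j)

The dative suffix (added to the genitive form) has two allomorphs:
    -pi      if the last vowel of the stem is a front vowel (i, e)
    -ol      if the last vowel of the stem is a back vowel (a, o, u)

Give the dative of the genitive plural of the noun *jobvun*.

*jobvun*: final consonant = /n/, a nasal → -ot → *jobvunot*.
The plural form *jobvunot* — final consonant /t/ (voiceless) → -i → *jobvunoti*.
The genitive form *jobvunoti* — last vowel /i/ (a front vowel) → -pi → *jobvunotipi*.

jobvunotipi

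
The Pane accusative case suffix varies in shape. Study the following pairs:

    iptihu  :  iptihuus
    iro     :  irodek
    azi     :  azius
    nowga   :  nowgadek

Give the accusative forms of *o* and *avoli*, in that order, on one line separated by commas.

Looking at the last vowel of each stem: -us when the last vowel of the stem is a high vowel (*iptihu*, *azi*); -dek when the last vowel of the stem is a non-high vowel (*iro*, *nowga*).
*o* — last vowel /o/ (a non-high vowel) → -dek → *odek*.
The last vowel of *avoli* is /i/, which is a high vowel, so the suffix is -us, giving *avolius*.

odek, avolius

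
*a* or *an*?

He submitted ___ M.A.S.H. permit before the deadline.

an

The indefinite article is chosen by the initial *sound* of the following word, not its spelling.
The initialism *M.A.S.H.* is read letter by letter; the first letter, M, is pronounced /ɛm/, which begins with a vowel sound.
So the article is *an*: He submitted an M.A.S.H. permit before the deadline.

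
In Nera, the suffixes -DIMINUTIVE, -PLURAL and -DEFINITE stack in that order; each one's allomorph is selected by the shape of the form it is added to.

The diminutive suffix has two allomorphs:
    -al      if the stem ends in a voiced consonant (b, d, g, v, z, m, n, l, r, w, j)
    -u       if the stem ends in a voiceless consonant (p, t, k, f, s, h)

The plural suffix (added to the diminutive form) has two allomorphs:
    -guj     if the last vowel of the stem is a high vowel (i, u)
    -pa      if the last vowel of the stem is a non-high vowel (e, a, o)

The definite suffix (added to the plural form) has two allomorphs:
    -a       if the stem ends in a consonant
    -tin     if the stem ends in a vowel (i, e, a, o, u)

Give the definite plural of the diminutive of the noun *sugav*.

sugavalpatin

The final consonant of *sugav* is /v/, which is voiced, so the diminutive suffix is -al, giving *sugaval*.
The last vowel of the diminutive form *sugaval* is /a/, which is a non-high vowel, so the plural suffix is -pa, giving *sugavalpa*.
The final sound of the plural form *sugavalpa* is /a/, which is a vowel, so the definite suffix is -tin, giving *sugavalpatin*.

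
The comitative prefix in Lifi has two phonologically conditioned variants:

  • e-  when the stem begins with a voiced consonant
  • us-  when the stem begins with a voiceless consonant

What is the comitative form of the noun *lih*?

The first consonant of *lih* is /l/, which is voiced, so the prefix is e-, giving *elih*.

elih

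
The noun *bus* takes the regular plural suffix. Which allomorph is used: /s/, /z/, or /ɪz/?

The stem *bus* ends in a sibilant (/s, z, ʃ, ʒ, tʃ, dʒ/).
The plural suffix surfaces as /ɪz/ after sibilants, /s/ after other voiceless consonants, and /z/ after other voiced sounds.
So the plural -s on *bus* is pronounced /ɪz/.

/ɪz/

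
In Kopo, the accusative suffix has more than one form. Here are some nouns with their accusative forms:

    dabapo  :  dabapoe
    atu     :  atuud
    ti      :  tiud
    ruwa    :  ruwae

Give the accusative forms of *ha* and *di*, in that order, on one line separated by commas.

The pattern is height harmony: -ud when the last vowel of the stem is a high vowel (*atu*, *ti*); -e when the last vowel of the stem is a non-high vowel (*dabapo*, *ruwa*).
The last vowel of *ha* is /a/, which is a non-high vowel, so the suffix is -e, giving *hae*.
*di*: last vowel = /i/, a high vowel → -ud → *diud*.

hae, diud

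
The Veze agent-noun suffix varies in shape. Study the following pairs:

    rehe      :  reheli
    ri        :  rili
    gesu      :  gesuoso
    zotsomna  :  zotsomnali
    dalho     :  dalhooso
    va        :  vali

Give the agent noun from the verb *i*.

ili

The alternation tracks the last vowel of the stem — -oso when the last vowel of the stem is a rounded vowel (*gesu*, *dalho*); -li when the last vowel of the stem is an unrounded vowel (*rehe*, *ri*, *zotsomna*, *va*).
*i*: last vowel = /i/, an unrounded vowel → -li → *ili*.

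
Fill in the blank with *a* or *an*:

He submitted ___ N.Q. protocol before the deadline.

The indefinite article is chosen by the initial *sound* of the following word, not its spelling.
The initialism *N.Q.* is read letter by letter; the first letter, N, is pronounced /ɛn/, which begins with a vowel sound.
So the article is *an*: He submitted an N.Q. protocol before the deadline.

an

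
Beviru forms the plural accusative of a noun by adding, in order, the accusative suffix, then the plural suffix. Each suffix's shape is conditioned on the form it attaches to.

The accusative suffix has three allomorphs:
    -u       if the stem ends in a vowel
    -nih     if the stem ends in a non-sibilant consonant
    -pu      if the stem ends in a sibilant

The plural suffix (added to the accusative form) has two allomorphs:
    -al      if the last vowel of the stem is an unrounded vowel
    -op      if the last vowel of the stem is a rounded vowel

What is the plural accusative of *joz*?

jozpuop

*joz* — final sound /z/ (a sibilant) → -pu → *jozpu*.
The accusative form *jozpu* — last vowel /u/ (a rounded vowel) → -op → *jozpuop*.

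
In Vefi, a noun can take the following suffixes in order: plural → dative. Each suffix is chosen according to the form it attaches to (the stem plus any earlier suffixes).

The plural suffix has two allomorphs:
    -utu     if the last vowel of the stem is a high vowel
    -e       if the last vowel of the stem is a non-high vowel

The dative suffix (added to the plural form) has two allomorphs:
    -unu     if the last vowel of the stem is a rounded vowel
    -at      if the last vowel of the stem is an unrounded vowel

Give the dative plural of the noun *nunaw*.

*nunaw*: last vowel = /a/, a non-high vowel → -e → *nunawe*.
The plural form *nunawe* — last vowel /e/ (an unrounded vowel) → -at → *nunaweat*.

nunaweat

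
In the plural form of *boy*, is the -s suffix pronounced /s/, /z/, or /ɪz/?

The stem *boy* ends in a voiced non-sibilant sound.
The plural suffix surfaces as /ɪz/ after sibilants, /s/ after other voiceless consonants, and /z/ after other voiced sounds.
So the plural -s on *boy* is pronounced /z/.

/z/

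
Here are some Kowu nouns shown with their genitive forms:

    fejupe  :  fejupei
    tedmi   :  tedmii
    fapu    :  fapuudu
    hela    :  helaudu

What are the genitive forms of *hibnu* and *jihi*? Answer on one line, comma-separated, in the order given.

hibnuudu, jihii

The suffix is conditioned by the last vowel: -i when the last vowel of the stem is a front vowel (*fejupe*, *tedmi*); -udu when the last vowel of the stem is a back vowel (*fapu*, *hela*).
The last vowel of *hibnu* is /u/, which is a back vowel, so the suffix is -udu, giving *hibnuudu*.
*jihi* — last vowel /i/ (a front vowel) → -i → *jihii*.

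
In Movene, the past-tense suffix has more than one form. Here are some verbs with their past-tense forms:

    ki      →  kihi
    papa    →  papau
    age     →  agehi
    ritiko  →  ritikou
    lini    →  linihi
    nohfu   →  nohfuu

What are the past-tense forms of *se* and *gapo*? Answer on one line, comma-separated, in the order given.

The alternation tracks the last vowel of the stem — -hi when the last vowel of the stem is a front vowel (*ki*, *age*, *lini*); -u when the last vowel of the stem is a back vowel (*papa*, *ritiko*, *nohfu*).
Since the last vowel of *se* is /e/ (a front vowel), it takes -hi, giving *sehi*.
*gapo* — last vowel /o/ (a back vowel) → -u → *gapou*.

sehi, gapou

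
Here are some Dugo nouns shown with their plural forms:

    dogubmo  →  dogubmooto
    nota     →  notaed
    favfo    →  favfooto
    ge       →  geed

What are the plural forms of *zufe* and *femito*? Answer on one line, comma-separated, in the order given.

zufeed, femitooto

The suffix is conditioned by the last vowel: -oto when the last vowel of the stem is a rounded vowel (*dogubmo*, *favfo*); -ed when the last vowel of the stem is an unrounded vowel (*nota*, *ge*).
*zufe* — last vowel /e/ (an unrounded vowel) → -ed → *zufeed*.
The last vowel of *femito* is /o/, which is a rounded vowel, so the suffix is -oto, giving *femitooto*.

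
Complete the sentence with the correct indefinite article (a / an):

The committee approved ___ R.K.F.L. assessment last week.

an

The indefinite article is chosen by the initial *sound* of the following word, not its spelling.
The initialism *R.K.F.L.* is read letter by letter; the first letter, R, is pronounced /ɑr/, which begins with a vowel sound.
So the article is *an*: The committee approved an R.K.F.L. assessment last week.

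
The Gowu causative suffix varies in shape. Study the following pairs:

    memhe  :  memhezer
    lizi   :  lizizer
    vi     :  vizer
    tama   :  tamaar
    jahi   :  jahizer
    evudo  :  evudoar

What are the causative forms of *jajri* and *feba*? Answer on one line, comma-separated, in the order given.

jajrizer, febaar

The pattern is front/back vowel harmony: -zer when the last vowel of the stem is a front vowel (*memhe*, *lizi*, *vi*, *jahi*); -ar when the last vowel of the stem is a back vowel (*tama*, *evudo*).
*jajri* — last vowel /i/ (a front vowel) → -zer → *jajrizer*.
*feba* — last vowel /a/ (a back vowel) → -ar → *febaar*.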